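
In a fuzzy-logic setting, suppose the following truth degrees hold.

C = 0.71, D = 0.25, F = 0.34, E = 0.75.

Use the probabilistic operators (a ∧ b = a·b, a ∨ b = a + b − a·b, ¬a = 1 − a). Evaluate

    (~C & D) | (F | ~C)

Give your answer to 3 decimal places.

0.565

~C = 1 − 0.7100 = 0.2900
~C & D = a·b on (0.2900, 0.2500) = 0.0725
~C = 1 − 0.7100 = 0.2900
F | ~C = a + b − a·b on (0.3400, 0.2900) = 0.5314
(~C & D) | (F | ~C) = a + b − a·b on (0.0725, 0.5314) = 0.5654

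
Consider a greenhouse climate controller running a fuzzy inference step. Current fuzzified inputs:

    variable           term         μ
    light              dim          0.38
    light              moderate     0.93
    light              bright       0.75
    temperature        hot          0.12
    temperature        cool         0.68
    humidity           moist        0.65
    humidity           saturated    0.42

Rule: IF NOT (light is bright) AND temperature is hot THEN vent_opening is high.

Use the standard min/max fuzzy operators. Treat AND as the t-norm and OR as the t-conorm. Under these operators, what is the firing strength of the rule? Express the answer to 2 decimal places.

firing strength: ¬bright=1−0.75=0.25, hot=0.12; AND[min(a, b)] → w = 0.12

0.12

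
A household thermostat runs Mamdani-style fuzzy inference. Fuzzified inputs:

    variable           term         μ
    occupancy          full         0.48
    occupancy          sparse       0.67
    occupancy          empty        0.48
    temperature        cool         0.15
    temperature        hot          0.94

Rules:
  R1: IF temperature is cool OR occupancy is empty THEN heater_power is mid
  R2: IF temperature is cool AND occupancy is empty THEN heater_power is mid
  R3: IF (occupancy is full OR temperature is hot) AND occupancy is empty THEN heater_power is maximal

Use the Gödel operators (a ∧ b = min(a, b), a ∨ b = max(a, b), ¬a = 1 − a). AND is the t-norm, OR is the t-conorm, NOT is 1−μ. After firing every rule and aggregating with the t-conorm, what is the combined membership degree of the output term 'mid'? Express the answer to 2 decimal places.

R1: cool=0.15, empty=0.48; OR[max(a, b)] → w = 0.48
R2: cool=0.15, empty=0.48; AND[min(a, b)] → w = 0.15
R3: (full=0.48 OR hot=0.94) = 0.94; AND[min(a, b)] with empty=0.48 → w = 0.48
Rules with consequent 'mid': {R1, R2} → strengths 0.48, 0.15
Aggregate via t-conorm [max(a, b)]: 0.48

0.48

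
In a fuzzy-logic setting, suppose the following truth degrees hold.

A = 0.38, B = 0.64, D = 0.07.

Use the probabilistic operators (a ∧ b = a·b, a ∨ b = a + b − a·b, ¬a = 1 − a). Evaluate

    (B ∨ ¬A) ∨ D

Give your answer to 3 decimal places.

¬A = 1 − 0.3800 = 0.6200
B ∨ ¬A = a + b − a·b on (0.6400, 0.6200) = 0.8632
(B ∨ ¬A) ∨ D = a + b − a·b on (0.8632, 0.0700) = 0.8728

0.873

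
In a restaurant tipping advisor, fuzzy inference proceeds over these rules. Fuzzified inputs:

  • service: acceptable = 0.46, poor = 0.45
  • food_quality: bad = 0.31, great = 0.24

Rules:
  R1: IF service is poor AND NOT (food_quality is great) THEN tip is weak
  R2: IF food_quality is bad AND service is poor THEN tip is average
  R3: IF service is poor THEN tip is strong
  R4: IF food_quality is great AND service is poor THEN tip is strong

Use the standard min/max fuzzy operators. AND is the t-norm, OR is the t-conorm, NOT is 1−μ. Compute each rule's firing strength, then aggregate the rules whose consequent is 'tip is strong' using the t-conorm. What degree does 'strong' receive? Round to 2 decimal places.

0.45

R1: poor=0.45, ¬great=1−0.24=0.76; AND[min(a, b)] → w = 0.45
R2: bad=0.31, poor=0.45; AND[min(a, b)] → w = 0.31
R3: poor=0.45 → w = 0.45
R4: great=0.24, poor=0.45; AND[min(a, b)] → w = 0.24
Rules with consequent 'strong': {R3, R4} → strengths 0.45, 0.24
Aggregate via t-conorm [max(a, b)]: 0.45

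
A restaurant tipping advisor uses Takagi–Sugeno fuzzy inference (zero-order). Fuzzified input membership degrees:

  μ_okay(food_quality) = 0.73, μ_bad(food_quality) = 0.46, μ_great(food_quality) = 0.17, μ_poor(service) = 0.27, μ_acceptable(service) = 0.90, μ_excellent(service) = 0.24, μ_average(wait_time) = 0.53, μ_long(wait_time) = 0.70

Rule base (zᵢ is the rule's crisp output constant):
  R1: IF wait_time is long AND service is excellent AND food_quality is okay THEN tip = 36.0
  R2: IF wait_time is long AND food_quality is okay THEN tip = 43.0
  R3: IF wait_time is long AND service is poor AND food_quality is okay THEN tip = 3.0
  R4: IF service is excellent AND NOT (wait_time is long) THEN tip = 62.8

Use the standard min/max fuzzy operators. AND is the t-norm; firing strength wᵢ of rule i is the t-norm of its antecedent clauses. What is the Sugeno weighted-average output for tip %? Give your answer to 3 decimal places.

R1 (z=36.0): long=0.70, excellent=0.24, okay=0.73; AND[min(a, b)] → w = 0.24
R2 (z=43.0): long=0.70, okay=0.73; AND[min(a, b)] → w = 0.70
R3 (z=3.0): long=0.70, poor=0.27, okay=0.73; AND[min(a, b)] → w = 0.27
R4 (z=62.8): excellent=0.24, ¬long=1−0.70=0.30; AND[min(a, b)] → w = 0.24
Weighted average = (0.24·36.0 + 0.70·43.0 + 0.27·3.0 + 0.24·62.8) / (0.24 + 0.70 + 0.27 + 0.24)
  = 54.6220 / 1.4500 = 37.670

37.670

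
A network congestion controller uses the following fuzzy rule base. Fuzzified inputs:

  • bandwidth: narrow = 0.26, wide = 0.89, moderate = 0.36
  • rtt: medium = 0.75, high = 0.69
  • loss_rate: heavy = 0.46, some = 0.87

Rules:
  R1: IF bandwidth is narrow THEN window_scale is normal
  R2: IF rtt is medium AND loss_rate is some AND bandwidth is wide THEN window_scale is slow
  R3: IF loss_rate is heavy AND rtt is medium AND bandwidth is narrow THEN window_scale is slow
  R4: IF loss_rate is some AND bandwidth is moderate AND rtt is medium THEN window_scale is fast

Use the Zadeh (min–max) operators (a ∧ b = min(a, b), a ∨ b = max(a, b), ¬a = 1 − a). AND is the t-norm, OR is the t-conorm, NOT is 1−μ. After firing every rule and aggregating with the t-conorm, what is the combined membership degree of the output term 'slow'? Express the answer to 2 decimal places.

R1: narrow=0.26 → w = 0.26
R2: medium=0.75, some=0.87, wide=0.89; AND[min(a, b)] → w = 0.75
R3: heavy=0.46, medium=0.75, narrow=0.26; AND[min(a, b)] → w = 0.26
R4: some=0.87, moderate=0.36, medium=0.75; AND[min(a, b)] → w = 0.36
Rules with consequent 'slow': {R2, R3} → strengths 0.75, 0.26
Aggregate via t-conorm [max(a, b)]: 0.75

0.75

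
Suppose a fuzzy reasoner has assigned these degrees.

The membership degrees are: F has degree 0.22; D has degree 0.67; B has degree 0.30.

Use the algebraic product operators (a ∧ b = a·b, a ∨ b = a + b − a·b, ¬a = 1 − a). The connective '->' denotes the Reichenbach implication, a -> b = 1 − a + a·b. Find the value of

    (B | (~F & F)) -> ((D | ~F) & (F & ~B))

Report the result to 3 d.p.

0.640

~F = 1 − 0.2200 = 0.7800
~F & F = a·b on (0.7800, 0.2200) = 0.1716
B | (~F & F) = a + b − a·b on (0.3000, 0.1716) = 0.4201
~F = 1 − 0.2200 = 0.7800
D | ~F = a + b − a·b on (0.6700, 0.7800) = 0.9274
~B = 1 − 0.3000 = 0.7000
F & ~B = a·b on (0.2200, 0.7000) = 0.1540
(D | ~F) & (F & ~B) = a·b on (0.9274, 0.1540) = 0.1428
(B | (~F & F)) -> ((D | ~F) & (F & ~B))  [Reichenbach: 1 − a + a·b] with a=0.4201, b=0.1428 → 0.6399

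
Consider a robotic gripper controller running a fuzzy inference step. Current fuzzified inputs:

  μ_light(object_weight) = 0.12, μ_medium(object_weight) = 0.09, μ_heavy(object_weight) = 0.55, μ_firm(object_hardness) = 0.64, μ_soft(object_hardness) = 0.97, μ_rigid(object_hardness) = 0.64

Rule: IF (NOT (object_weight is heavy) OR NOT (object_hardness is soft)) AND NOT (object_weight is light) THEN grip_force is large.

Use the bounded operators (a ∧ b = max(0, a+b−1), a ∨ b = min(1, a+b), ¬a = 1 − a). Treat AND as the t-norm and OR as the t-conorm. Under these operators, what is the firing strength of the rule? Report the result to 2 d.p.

firing strength: (¬heavy=1−0.55=0.45 OR ¬soft=1−0.97=0.03) = 0.48; AND[max(0, a+b−1)] with ¬light=1−0.12=0.88 → w = 0.36

0.36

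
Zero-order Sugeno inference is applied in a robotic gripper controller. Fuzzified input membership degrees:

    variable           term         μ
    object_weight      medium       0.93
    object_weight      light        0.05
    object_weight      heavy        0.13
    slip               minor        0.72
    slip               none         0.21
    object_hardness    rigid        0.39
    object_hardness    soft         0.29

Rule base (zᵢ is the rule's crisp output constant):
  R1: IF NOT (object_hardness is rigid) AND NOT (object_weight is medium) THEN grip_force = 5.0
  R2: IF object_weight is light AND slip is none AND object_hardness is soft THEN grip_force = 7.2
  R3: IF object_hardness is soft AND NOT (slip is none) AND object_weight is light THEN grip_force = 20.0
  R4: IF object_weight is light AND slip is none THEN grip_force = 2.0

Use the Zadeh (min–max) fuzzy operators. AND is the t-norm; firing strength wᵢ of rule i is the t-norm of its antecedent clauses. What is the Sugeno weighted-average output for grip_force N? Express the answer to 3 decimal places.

8.227

R1 (z=5.0): ¬rigid=1−0.39=0.61, ¬medium=1−0.93=0.07; AND[min(a, b)] → w = 0.07
R2 (z=7.2): light=0.05, none=0.21, soft=0.29; AND[min(a, b)] → w = 0.05
R3 (z=20.0): soft=0.29, ¬none=1−0.21=0.79, light=0.05; AND[min(a, b)] → w = 0.05
R4 (z=2.0): light=0.05, none=0.21; AND[min(a, b)] → w = 0.05
Weighted average = (0.07·5.0 + 0.05·7.2 + 0.05·20.0 + 0.05·2.0) / (0.07 + 0.05 + 0.05 + 0.05)
  = 1.8100 / 0.2200 = 8.227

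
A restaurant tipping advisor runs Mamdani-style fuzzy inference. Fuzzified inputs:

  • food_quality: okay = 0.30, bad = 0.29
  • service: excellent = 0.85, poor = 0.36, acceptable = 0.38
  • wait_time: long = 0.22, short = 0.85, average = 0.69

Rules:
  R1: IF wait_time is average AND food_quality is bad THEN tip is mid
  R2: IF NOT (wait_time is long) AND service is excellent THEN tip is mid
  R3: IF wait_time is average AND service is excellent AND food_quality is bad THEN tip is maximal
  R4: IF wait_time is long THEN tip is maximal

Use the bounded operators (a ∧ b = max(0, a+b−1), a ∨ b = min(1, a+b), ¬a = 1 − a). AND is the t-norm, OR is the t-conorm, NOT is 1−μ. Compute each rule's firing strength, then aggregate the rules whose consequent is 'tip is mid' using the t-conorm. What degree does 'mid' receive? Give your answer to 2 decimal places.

R1: average=0.69, bad=0.29; AND[max(0, a+b−1)] → w = 0.00
R2: ¬long=1−0.22=0.78, excellent=0.85; AND[max(0, a+b−1)] → w = 0.63
R3: average=0.69, excellent=0.85, bad=0.29; AND[max(0, a+b−1)] → w = 0.00
R4: long=0.22 → w = 0.22
Rules with consequent 'mid': {R1, R2} → strengths 0.00, 0.63
Aggregate via t-conorm [min(1, a+b)]: 0.63

0.63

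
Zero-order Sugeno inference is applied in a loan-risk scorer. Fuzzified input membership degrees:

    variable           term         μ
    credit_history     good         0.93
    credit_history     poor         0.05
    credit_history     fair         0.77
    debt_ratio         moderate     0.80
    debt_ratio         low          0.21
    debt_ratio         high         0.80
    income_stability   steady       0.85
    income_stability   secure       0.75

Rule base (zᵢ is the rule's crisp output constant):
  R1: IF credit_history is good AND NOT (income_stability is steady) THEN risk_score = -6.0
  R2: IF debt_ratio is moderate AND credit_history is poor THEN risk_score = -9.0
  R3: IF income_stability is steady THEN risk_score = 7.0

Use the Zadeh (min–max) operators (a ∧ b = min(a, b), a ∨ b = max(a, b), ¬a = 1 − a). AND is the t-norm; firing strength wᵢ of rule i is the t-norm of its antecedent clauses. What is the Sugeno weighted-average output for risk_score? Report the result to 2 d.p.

4.38

R1 (z=-6.0): good=0.93, ¬steady=1−0.85=0.15; AND[min(a, b)] → w = 0.15
R2 (z=-9.0): moderate=0.80, poor=0.05; AND[min(a, b)] → w = 0.05
R3 (z=7.0): steady=0.85 → w = 0.85
Weighted average = (0.15·-6.0 + 0.05·-9.0 + 0.85·7.0) / (0.15 + 0.05 + 0.85)
  = 4.6000 / 1.0500 = 4.38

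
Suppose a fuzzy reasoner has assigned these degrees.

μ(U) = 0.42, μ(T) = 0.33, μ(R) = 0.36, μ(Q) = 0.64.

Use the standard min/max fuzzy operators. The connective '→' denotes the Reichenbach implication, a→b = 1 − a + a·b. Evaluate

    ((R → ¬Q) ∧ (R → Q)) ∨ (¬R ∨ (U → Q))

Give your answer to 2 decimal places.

¬Q = 1 − 0.64 = 0.36
R → ¬Q  [Reichenbach: 1 − a + a·b] with a=0.36, b=0.36 → 0.77
R → Q  [Reichenbach: 1 − a + a·b] with a=0.36, b=0.64 → 0.87
(R → ¬Q) ∧ (R → Q) = min(a, b) on (0.77, 0.87) = 0.77
¬R = 1 − 0.36 = 0.64
U → Q  [Reichenbach: 1 − a + a·b] with a=0.42, b=0.64 → 0.85
¬R ∨ (U → Q) = max(a, b) on (0.64, 0.85) = 0.85
((R → ¬Q) ∧ (R → Q)) ∨ (¬R ∨ (U → Q)) = max(a, b) on (0.77, 0.85) = 0.85

0.85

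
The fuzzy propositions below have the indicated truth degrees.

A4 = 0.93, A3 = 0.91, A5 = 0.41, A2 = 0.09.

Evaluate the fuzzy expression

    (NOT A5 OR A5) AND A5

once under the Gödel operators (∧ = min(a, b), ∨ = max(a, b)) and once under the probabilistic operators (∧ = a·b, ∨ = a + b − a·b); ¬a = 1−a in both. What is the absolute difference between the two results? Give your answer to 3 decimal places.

0.099

Under Gödel:
  NOT A5 = 1 − 0.41 = 0.59
  NOT A5 OR A5 = max(a, b) on (0.59, 0.41) = 0.59
  (NOT A5 OR A5) AND A5 = min(a, b) on (0.59, 0.41) = 0.41
  → value = 0.4100
Under probabilistic:
  NOT A5 = 1 − 0.4100 = 0.5900
  NOT A5 OR A5 = a + b − a·b on (0.5900, 0.4100) = 0.7581
  (NOT A5 OR A5) AND A5 = a·b on (0.7581, 0.4100) = 0.3108
  → value = 0.3108
|0.4100 − 0.3108| = 0.099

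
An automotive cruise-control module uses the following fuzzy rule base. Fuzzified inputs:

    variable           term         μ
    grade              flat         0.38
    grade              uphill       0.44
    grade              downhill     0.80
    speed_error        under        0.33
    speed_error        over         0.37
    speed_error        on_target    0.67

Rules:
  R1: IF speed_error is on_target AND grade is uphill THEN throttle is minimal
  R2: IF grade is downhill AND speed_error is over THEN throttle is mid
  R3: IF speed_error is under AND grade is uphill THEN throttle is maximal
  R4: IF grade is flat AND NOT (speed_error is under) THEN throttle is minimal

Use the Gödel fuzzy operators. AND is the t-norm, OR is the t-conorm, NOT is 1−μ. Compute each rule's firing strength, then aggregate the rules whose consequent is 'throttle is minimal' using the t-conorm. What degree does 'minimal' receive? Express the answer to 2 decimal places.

0.44

R1: on_target=0.67, uphill=0.44; AND[min(a, b)] → w = 0.44
R2: downhill=0.80, over=0.37; AND[min(a, b)] → w = 0.37
R3: under=0.33, uphill=0.44; AND[min(a, b)] → w = 0.33
R4: flat=0.38, ¬under=1−0.33=0.67; AND[min(a, b)] → w = 0.38
Rules with consequent 'minimal': {R1, R4} → strengths 0.44, 0.38
Aggregate via t-conorm [max(a, b)]: 0.44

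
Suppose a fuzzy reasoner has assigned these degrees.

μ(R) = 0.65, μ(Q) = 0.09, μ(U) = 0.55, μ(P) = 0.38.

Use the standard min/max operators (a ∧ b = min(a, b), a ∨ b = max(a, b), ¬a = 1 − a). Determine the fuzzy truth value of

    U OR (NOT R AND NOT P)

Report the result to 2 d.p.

0.55

NOT R = 1 − 0.65 = 0.35
NOT P = 1 − 0.38 = 0.62
NOT R AND NOT P = min(a, b) on (0.35, 0.62) = 0.35
U OR (NOT R AND NOT P) = max(a, b) on (0.55, 0.35) = 0.55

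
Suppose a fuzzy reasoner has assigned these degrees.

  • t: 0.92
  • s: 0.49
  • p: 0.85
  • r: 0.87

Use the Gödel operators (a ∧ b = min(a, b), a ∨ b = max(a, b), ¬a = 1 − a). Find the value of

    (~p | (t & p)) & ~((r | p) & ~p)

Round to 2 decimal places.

~p = 1 − 0.85 = 0.15
t & p = min(a, b) on (0.92, 0.85) = 0.85
~p | (t & p) = max(a, b) on (0.15, 0.85) = 0.85
r | p = max(a, b) on (0.87, 0.85) = 0.87
~p = 1 − 0.85 = 0.15
(r | p) & ~p = min(a, b) on (0.87, 0.15) = 0.15
~((r | p) & ~p) = 1 − 0.15 = 0.85
(~p | (t & p)) & ~((r | p) & ~p) = min(a, b) on (0.85, 0.85) = 0.85

0.85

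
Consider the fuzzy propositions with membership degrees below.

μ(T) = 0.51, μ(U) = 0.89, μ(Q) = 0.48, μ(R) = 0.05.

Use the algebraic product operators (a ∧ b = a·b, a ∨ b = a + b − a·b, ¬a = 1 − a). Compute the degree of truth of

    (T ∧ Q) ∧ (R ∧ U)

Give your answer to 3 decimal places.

T ∧ Q = a·b on (0.5100, 0.4800) = 0.2448
R ∧ U = a·b on (0.0500, 0.8900) = 0.0445
(T ∧ Q) ∧ (R ∧ U) = a·b on (0.2448, 0.0445) = 0.0109

0.011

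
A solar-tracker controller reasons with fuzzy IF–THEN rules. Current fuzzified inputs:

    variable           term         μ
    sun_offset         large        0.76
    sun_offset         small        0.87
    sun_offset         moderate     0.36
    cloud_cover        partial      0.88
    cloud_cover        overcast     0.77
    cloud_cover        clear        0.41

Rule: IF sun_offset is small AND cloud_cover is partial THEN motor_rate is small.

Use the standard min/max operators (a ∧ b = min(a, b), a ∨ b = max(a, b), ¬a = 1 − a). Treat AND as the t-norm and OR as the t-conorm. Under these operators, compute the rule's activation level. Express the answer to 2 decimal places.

0.87

firing strength: small=0.87, partial=0.88; AND[min(a, b)] → w = 0.87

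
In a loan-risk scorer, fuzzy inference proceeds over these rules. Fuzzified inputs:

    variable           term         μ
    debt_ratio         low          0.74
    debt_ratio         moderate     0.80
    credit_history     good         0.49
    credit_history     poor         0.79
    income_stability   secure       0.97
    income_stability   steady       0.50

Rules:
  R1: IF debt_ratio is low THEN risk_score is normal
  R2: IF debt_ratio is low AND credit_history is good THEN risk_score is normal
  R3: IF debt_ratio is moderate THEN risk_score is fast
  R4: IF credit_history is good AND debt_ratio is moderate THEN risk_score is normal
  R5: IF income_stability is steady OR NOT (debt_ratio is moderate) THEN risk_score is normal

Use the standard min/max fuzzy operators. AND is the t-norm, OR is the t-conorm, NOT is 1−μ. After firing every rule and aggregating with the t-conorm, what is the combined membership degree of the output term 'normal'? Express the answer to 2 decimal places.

R1: low=0.74 → w = 0.74
R2: low=0.74, good=0.49; AND[min(a, b)] → w = 0.49
R3: moderate=0.80 → w = 0.80
R4: good=0.49, moderate=0.80; AND[min(a, b)] → w = 0.49
R5: steady=0.50, ¬moderate=1−0.80=0.20; OR[max(a, b)] → w = 0.50
Rules with consequent 'normal': {R1, R2, R4, R5} → strengths 0.74, 0.49, 0.49, 0.50
Aggregate via t-conorm [max(a, b)]: 0.74

0.74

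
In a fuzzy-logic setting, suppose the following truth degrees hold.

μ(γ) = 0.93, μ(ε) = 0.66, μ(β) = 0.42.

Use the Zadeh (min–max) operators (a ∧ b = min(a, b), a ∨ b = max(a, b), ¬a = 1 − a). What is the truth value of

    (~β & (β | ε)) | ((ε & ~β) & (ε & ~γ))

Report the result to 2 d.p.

~β = 1 − 0.42 = 0.58
β | ε = max(a, b) on (0.42, 0.66) = 0.66
~β & (β | ε) = min(a, b) on (0.58, 0.66) = 0.58
~β = 1 − 0.42 = 0.58
ε & ~β = min(a, b) on (0.66, 0.58) = 0.58
~γ = 1 − 0.93 = 0.07
ε & ~γ = min(a, b) on (0.66, 0.07) = 0.07
(ε & ~β) & (ε & ~γ) = min(a, b) on (0.58, 0.07) = 0.07
(~β & (β | ε)) | ((ε & ~β) & (ε & ~γ)) = max(a, b) on (0.58, 0.07) = 0.58

0.58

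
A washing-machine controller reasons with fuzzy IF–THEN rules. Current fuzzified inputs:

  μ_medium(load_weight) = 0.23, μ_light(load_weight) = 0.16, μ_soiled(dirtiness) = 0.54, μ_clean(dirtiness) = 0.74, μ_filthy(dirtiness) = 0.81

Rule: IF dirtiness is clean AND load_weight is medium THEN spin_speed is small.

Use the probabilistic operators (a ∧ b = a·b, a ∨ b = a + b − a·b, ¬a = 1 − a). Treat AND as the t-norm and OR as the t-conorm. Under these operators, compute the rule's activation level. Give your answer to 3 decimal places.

firing strength: clean=0.74, medium=0.23; AND[a·b] → w = 0.1702

0.170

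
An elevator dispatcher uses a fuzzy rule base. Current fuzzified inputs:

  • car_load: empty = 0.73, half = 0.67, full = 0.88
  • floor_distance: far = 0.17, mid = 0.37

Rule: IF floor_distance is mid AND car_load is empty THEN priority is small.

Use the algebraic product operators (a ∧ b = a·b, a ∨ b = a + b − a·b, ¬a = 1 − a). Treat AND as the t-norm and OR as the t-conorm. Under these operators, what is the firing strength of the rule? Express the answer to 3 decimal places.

firing strength: mid=0.37, empty=0.73; AND[a·b] → w = 0.2701

0.270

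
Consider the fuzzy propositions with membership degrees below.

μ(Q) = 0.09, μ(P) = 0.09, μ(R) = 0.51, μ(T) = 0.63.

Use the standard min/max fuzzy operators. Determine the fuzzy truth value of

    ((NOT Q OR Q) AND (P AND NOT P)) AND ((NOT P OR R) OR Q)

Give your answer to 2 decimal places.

0.09

NOT Q = 1 − 0.09 = 0.91
NOT Q OR Q = max(a, b) on (0.91, 0.09) = 0.91
NOT P = 1 − 0.09 = 0.91
P AND NOT P = min(a, b) on (0.09, 0.91) = 0.09
(NOT Q OR Q) AND (P AND NOT P) = min(a, b) on (0.91, 0.09) = 0.09
NOT P = 1 − 0.09 = 0.91
NOT P OR R = max(a, b) on (0.91, 0.51) = 0.91
(NOT P OR R) OR Q = max(a, b) on (0.91, 0.09) = 0.91
((NOT Q OR Q) AND (P AND NOT P)) AND ((NOT P OR R) OR Q) = min(a, b) on (0.09, 0.91) = 0.09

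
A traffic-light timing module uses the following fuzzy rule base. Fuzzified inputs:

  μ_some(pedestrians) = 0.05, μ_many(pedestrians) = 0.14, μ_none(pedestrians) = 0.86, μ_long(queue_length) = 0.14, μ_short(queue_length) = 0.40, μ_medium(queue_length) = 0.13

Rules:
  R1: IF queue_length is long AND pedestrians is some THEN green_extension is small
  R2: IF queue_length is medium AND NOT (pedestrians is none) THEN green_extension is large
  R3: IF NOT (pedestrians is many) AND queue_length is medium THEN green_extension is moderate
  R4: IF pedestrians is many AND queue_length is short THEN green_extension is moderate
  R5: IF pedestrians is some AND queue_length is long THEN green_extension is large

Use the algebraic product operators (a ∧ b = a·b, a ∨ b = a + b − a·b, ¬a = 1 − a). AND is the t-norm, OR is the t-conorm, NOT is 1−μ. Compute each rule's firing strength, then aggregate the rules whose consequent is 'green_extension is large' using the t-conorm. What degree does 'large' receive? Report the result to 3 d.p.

R1: long=0.14, some=0.05; AND[a·b] → w = 0.0070
R2: medium=0.13, ¬none=1−0.86=0.14; AND[a·b] → w = 0.0182
R3: ¬many=1−0.14=0.86, medium=0.13; AND[a·b] → w = 0.1118
R4: many=0.14, short=0.40; AND[a·b] → w = 0.0560
R5: some=0.05, long=0.14; AND[a·b] → w = 0.0070
Rules with consequent 'large': {R2, R5} → strengths 0.0182, 0.0070
Aggregate via t-conorm [a + b − a·b]: 0.0251

0.025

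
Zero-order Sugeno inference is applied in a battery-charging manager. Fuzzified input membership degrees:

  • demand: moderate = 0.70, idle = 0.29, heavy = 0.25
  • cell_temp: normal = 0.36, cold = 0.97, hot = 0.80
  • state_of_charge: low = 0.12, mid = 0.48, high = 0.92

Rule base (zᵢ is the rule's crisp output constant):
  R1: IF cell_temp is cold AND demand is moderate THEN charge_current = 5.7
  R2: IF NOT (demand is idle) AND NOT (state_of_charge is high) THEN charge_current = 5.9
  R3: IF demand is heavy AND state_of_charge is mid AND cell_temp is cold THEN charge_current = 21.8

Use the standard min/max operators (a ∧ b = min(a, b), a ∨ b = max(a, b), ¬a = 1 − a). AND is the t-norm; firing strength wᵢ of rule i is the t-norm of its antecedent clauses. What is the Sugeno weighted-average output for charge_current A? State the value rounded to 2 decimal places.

R1 (z=5.7): cold=0.97, moderate=0.70; AND[min(a, b)] → w = 0.70
R2 (z=5.9): ¬idle=1−0.29=0.71, ¬high=1−0.92=0.08; AND[min(a, b)] → w = 0.08
R3 (z=21.8): heavy=0.25, mid=0.48, cold=0.97; AND[min(a, b)] → w = 0.25
Weighted average = (0.70·5.7 + 0.08·5.9 + 0.25·21.8) / (0.70 + 0.08 + 0.25)
  = 9.9120 / 1.0300 = 9.62

9.62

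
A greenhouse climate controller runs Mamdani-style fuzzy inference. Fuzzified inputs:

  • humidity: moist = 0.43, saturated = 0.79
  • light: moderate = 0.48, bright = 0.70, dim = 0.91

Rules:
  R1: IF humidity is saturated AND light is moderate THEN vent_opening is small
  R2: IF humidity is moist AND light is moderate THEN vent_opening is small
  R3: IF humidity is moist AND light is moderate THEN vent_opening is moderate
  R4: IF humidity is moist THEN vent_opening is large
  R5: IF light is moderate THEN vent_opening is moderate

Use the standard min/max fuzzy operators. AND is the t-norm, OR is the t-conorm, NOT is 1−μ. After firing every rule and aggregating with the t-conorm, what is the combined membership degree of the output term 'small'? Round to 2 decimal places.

0.48

R1: saturated=0.79, moderate=0.48; AND[min(a, b)] → w = 0.48
R2: moist=0.43, moderate=0.48; AND[min(a, b)] → w = 0.43
R3: moist=0.43, moderate=0.48; AND[min(a, b)] → w = 0.43
R4: moist=0.43 → w = 0.43
R5: moderate=0.48 → w = 0.48
Rules with consequent 'small': {R1, R2} → strengths 0.48, 0.43
Aggregate via t-conorm [max(a, b)]: 0.48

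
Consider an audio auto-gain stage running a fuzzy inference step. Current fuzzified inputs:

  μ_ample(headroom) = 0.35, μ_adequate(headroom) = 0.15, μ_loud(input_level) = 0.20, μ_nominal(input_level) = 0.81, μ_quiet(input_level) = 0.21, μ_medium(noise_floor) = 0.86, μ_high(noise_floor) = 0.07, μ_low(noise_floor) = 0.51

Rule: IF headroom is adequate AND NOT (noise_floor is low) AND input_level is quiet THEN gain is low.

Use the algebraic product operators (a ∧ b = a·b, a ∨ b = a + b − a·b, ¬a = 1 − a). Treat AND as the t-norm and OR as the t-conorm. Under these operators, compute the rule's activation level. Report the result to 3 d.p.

0.015

firing strength: adequate=0.15, ¬low=1−0.51=0.49, quiet=0.21; AND[a·b] → w = 0.0154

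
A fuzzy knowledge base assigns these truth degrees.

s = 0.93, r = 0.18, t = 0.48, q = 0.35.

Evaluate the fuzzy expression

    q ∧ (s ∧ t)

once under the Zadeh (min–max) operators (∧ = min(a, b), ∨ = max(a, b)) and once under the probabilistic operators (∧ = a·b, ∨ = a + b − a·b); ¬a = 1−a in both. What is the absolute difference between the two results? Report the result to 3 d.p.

Under Zadeh (min–max):
  s ∧ t = min(a, b) on (0.93, 0.48) = 0.48
  q ∧ (s ∧ t) = min(a, b) on (0.35, 0.48) = 0.35
  → value = 0.3500
Under probabilistic:
  s ∧ t = a·b on (0.9300, 0.4800) = 0.4464
  q ∧ (s ∧ t) = a·b on (0.3500, 0.4464) = 0.1562
  → value = 0.1562
|0.3500 − 0.1562| = 0.194

0.194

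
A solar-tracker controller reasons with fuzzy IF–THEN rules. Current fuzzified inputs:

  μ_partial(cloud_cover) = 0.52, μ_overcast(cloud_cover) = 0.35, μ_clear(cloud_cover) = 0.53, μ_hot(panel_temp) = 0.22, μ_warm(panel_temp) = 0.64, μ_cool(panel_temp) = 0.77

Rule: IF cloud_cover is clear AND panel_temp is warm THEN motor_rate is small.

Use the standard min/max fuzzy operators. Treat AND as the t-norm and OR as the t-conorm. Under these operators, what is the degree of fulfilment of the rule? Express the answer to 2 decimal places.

0.53

firing strength: clear=0.53, warm=0.64; AND[min(a, b)] → w = 0.53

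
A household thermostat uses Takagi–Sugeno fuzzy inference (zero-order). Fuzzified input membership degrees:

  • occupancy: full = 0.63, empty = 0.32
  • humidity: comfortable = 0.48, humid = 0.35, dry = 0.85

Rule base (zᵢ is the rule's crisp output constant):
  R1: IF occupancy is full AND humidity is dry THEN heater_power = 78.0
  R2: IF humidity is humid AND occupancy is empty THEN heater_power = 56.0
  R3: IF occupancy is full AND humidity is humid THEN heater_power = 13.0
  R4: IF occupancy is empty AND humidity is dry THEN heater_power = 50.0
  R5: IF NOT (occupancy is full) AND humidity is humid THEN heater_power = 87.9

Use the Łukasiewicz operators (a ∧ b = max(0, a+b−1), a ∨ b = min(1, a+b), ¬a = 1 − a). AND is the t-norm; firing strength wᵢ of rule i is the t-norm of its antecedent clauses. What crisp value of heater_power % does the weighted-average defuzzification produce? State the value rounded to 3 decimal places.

70.677

R1 (z=78.0): full=0.63, dry=0.85; AND[max(0, a+b−1)] → w = 0.48
R2 (z=56.0): humid=0.35, empty=0.32; AND[max(0, a+b−1)] → w = 0.00
R3 (z=13.0): full=0.63, humid=0.35; AND[max(0, a+b−1)] → w = 0.00
R4 (z=50.0): empty=0.32, dry=0.85; AND[max(0, a+b−1)] → w = 0.17
R5 (z=87.9): ¬full=1−0.63=0.37, humid=0.35; AND[max(0, a+b−1)] → w = 0.00
Weighted average = (0.48·78.0 + 0.00·56.0 + 0.00·13.0 + 0.17·50.0 + 0.00·87.9) / (0.48 + 0.00 + 0.00 + 0.17 + 0.00)
  = 45.9400 / 0.6500 = 70.677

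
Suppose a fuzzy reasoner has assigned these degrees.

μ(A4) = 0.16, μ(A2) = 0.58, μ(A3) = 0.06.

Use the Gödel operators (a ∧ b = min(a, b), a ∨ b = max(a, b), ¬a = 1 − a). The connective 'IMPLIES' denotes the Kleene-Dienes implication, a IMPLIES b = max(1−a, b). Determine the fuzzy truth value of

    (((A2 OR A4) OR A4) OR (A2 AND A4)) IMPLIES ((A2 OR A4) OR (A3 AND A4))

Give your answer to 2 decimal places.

0.58

A2 OR A4 = max(a, b) on (0.58, 0.16) = 0.58
(A2 OR A4) OR A4 = max(a, b) on (0.58, 0.16) = 0.58
A2 AND A4 = min(a, b) on (0.58, 0.16) = 0.16
((A2 OR A4) OR A4) OR (A2 AND A4) = max(a, b) on (0.58, 0.16) = 0.58
A2 OR A4 = max(a, b) on (0.58, 0.16) = 0.58
A3 AND A4 = min(a, b) on (0.06, 0.16) = 0.06
(A2 OR A4) OR (A3 AND A4) = max(a, b) on (0.58, 0.06) = 0.58
(((A2 OR A4) OR A4) OR (A2 AND A4)) IMPLIES ((A2 OR A4) OR (A3 AND A4))  [Kleene-Dienes: max(1−a, b)] with a=0.58, b=0.58 → 0.58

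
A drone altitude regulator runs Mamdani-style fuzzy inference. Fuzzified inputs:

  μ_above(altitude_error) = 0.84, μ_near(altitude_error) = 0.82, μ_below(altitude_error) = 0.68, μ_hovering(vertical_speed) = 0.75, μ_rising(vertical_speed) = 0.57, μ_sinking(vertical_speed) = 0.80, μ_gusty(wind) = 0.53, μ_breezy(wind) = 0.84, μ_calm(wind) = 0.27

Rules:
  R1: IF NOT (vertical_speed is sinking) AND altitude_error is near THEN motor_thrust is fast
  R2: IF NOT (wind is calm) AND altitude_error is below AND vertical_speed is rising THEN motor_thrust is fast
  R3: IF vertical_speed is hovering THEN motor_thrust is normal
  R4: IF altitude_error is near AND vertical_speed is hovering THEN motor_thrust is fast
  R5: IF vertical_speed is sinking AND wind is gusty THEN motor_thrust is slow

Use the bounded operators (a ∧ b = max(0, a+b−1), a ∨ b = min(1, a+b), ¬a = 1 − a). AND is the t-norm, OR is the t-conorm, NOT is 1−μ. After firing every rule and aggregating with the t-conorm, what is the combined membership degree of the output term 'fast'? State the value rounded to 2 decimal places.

0.59

R1: ¬sinking=1−0.80=0.20, near=0.82; AND[max(0, a+b−1)] → w = 0.02
R2: ¬calm=1−0.27=0.73, below=0.68, rising=0.57; AND[max(0, a+b−1)] → w = 0.00
R3: hovering=0.75 → w = 0.75
R4: near=0.82, hovering=0.75; AND[max(0, a+b−1)] → w = 0.57
R5: sinking=0.80, gusty=0.53; AND[max(0, a+b−1)] → w = 0.33
Rules with consequent 'fast': {R1, R2, R4} → strengths 0.02, 0.00, 0.57
Aggregate via t-conorm [min(1, a+b)]: 0.59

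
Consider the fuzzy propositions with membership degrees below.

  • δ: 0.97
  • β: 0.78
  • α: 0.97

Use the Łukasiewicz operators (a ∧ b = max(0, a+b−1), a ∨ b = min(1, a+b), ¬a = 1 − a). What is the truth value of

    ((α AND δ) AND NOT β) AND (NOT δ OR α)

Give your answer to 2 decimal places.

0.16

α AND δ = max(0, a+b−1) on (0.97, 0.97) = 0.94
NOT β = 1 − 0.78 = 0.22
(α AND δ) AND NOT β = max(0, a+b−1) on (0.94, 0.22) = 0.16
NOT δ = 1 − 0.97 = 0.03
NOT δ OR α = min(1, a+b) on (0.03, 0.97) = 1.00
((α AND δ) AND NOT β) AND (NOT δ OR α) = max(0, a+b−1) on (0.16, 1.00) = 0.16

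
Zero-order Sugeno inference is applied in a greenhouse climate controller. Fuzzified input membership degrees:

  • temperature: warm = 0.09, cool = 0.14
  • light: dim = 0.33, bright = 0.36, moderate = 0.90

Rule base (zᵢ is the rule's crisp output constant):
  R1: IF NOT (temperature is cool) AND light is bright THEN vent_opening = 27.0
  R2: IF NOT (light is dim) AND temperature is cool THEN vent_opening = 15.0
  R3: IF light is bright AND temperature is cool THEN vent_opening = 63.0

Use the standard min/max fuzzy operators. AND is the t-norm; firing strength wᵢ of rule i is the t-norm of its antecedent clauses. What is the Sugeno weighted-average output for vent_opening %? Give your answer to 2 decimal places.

R1 (z=27.0): ¬cool=1−0.14=0.86, bright=0.36; AND[min(a, b)] → w = 0.36
R2 (z=15.0): ¬dim=1−0.33=0.67, cool=0.14; AND[min(a, b)] → w = 0.14
R3 (z=63.0): bright=0.36, cool=0.14; AND[min(a, b)] → w = 0.14
Weighted average = (0.36·27.0 + 0.14·15.0 + 0.14·63.0) / (0.36 + 0.14 + 0.14)
  = 20.6400 / 0.6400 = 32.25

32.25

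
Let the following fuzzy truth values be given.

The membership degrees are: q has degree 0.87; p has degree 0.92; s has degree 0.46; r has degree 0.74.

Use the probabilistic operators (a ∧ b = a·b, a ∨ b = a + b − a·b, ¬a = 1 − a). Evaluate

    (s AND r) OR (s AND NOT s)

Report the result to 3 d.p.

0.504

s AND r = a·b on (0.4600, 0.7400) = 0.3404
NOT s = 1 − 0.4600 = 0.5400
s AND NOT s = a·b on (0.4600, 0.5400) = 0.2484
(s AND r) OR (s AND NOT s) = a + b − a·b on (0.3404, 0.2484) = 0.5042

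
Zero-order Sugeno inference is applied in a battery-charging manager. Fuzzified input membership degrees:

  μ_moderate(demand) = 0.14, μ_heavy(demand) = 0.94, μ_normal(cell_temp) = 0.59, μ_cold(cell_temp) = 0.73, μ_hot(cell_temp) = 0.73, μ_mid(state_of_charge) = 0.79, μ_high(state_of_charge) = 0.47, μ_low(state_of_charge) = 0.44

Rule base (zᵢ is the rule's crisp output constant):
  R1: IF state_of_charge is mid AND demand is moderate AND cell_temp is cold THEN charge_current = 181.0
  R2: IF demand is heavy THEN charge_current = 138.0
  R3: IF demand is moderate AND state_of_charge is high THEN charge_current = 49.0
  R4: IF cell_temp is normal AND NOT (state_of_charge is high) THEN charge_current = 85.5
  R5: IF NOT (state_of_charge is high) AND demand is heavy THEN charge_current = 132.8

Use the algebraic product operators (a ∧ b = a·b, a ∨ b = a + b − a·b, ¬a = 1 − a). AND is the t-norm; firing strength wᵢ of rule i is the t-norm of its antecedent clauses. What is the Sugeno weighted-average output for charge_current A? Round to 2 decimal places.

126.73

R1 (z=181.0): mid=0.79, moderate=0.14, cold=0.73; AND[a·b] → w = 0.0807
R2 (z=138.0): heavy=0.94 → w = 0.9400
R3 (z=49.0): moderate=0.14, high=0.47; AND[a·b] → w = 0.0658
R4 (z=85.5): normal=0.59, ¬high=1−0.47=0.53; AND[a·b] → w = 0.3127
R5 (z=132.8): ¬high=1−0.47=0.53, heavy=0.94; AND[a·b] → w = 0.4982
Weighted average = (0.0807·181.0 + 0.9400·138.0 + 0.0658·49.0 + 0.3127·85.5 + 0.4982·132.8) / (0.0807 + 0.9400 + 0.0658 + 0.3127 + 0.4982)
  = 240.4546 / 1.8974 = 126.73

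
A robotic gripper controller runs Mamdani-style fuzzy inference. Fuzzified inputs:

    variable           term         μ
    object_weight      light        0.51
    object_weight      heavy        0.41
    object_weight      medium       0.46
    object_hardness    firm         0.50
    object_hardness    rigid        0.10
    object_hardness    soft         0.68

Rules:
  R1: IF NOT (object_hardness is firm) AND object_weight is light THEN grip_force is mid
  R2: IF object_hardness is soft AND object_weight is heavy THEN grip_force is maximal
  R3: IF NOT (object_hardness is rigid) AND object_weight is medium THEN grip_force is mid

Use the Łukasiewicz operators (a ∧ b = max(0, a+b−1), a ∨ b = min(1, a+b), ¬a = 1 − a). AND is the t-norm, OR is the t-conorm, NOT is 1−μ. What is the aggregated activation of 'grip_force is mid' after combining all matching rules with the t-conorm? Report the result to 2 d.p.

R1: ¬firm=1−0.50=0.50, light=0.51; AND[max(0, a+b−1)] → w = 0.01
R2: soft=0.68, heavy=0.41; AND[max(0, a+b−1)] → w = 0.09
R3: ¬rigid=1−0.10=0.90, medium=0.46; AND[max(0, a+b−1)] → w = 0.36
Rules with consequent 'mid': {R1, R3} → strengths 0.01, 0.36
Aggregate via t-conorm [min(1, a+b)]: 0.37

0.37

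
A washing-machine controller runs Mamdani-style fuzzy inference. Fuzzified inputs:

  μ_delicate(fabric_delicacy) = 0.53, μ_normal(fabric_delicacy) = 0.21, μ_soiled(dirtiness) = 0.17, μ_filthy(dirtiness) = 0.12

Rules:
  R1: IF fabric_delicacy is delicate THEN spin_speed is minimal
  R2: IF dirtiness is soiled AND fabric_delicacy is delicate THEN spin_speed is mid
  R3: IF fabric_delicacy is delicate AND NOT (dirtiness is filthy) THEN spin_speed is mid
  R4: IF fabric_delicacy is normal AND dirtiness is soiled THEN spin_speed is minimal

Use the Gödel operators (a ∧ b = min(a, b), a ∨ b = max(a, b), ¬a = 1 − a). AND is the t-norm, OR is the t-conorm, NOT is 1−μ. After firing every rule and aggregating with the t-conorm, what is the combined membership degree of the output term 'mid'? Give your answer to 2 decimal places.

0.53

R1: delicate=0.53 → w = 0.53
R2: soiled=0.17, delicate=0.53; AND[min(a, b)] → w = 0.17
R3: delicate=0.53, ¬filthy=1−0.12=0.88; AND[min(a, b)] → w = 0.53
R4: normal=0.21, soiled=0.17; AND[min(a, b)] → w = 0.17
Rules with consequent 'mid': {R2, R3} → strengths 0.17, 0.53
Aggregate via t-conorm [max(a, b)]: 0.53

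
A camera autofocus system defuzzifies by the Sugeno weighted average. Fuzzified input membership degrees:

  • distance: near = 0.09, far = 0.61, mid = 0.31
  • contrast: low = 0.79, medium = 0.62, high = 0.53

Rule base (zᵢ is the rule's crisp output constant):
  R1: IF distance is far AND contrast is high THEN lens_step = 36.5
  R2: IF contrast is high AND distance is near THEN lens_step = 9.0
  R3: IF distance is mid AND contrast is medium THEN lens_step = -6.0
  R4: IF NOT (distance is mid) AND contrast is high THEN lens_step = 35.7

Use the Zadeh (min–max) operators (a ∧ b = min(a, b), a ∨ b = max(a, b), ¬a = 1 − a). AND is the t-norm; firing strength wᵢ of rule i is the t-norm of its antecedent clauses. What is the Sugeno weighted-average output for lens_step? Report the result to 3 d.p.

25.490

R1 (z=36.5): far=0.61, high=0.53; AND[min(a, b)] → w = 0.53
R2 (z=9.0): high=0.53, near=0.09; AND[min(a, b)] → w = 0.09
R3 (z=-6.0): mid=0.31, medium=0.62; AND[min(a, b)] → w = 0.31
R4 (z=35.7): ¬mid=1−0.31=0.69, high=0.53; AND[min(a, b)] → w = 0.53
Weighted average = (0.53·36.5 + 0.09·9.0 + 0.31·-6.0 + 0.53·35.7) / (0.53 + 0.09 + 0.31 + 0.53)
  = 37.2160 / 1.4600 = 25.490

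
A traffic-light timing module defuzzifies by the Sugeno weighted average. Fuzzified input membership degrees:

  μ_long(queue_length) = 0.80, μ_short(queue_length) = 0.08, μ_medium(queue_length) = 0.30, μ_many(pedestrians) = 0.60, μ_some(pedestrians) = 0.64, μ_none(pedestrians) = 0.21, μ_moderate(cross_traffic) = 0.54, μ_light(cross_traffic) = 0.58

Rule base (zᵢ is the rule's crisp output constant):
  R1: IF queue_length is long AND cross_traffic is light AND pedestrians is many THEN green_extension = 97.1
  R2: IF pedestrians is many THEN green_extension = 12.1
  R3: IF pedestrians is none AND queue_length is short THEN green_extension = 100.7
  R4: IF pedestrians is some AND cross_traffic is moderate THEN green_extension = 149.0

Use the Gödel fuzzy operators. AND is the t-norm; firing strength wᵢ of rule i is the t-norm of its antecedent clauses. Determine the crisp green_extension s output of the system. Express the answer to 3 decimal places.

84.497

R1 (z=97.1): long=0.80, light=0.58, many=0.60; AND[min(a, b)] → w = 0.58
R2 (z=12.1): many=0.60 → w = 0.60
R3 (z=100.7): none=0.21, short=0.08; AND[min(a, b)] → w = 0.08
R4 (z=149.0): some=0.64, moderate=0.54; AND[min(a, b)] → w = 0.54
Weighted average = (0.58·97.1 + 0.60·12.1 + 0.08·100.7 + 0.54·149.0) / (0.58 + 0.60 + 0.08 + 0.54)
  = 152.0940 / 1.8000 = 84.497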